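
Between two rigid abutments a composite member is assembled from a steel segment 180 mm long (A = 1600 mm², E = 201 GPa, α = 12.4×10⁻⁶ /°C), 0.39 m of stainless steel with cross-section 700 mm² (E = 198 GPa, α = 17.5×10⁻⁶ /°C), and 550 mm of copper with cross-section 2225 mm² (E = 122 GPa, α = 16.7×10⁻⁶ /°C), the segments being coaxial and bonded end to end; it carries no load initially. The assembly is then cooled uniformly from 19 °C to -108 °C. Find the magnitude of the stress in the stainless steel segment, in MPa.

Free thermal contraction of the whole bar: Σ αᵢΔT Lᵢ = 12.4×10⁻⁶×127×180 + 17.5×10⁻⁶×127×390 + 16.7×10⁻⁶×127×550 = 2.317 mm.
Since the ends are fixed, an axial force P builds up, equal in every segment, with P · Σ Lᵢ/(AᵢEᵢ) = δ_free.
The series flexibility is Σ Lᵢ/(AᵢEᵢ) = 180/(1600×201×10³) + 390/(700×198×10³) + 550/(2225×122×10³) = 5.4×10⁻⁶ mm/N.
So P = 2.317 / 5.4×10⁻⁶ = 429 kN, tensile.
σ_{stainless steel} = P / A = 429000 / 700 = 612.9 MPa.

σ ≈ 613 MPa (tensile)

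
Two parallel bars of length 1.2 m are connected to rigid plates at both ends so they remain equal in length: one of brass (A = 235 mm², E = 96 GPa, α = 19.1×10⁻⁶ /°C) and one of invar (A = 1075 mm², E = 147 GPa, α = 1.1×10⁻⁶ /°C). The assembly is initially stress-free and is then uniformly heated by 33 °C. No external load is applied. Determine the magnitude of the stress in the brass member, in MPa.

Both members must finish at the same length. With the larger α, the brass tends to over-expand; the plates restrain it, putting the brass in compression and the invar in tension. With no external load the two internal forces are equal and opposite, magnitude P.
Equating the net (thermal + elastic) strains gives |α₁ − α₂|·ΔT = P·[1/(A₁E₁) + 1/(A₂E₂)].
|α₁ − α₂|·ΔT = 18×10⁻⁶ × 33 = 0.000594.
1/(A₁E₁) + 1/(A₂E₂) = 1/(235×96×10³) + 1/(1075×147×10³) = 5.065×10⁻⁸ N⁻¹.
P = 0.000594 / 5.065×10⁻⁸ = 11730 N = 11.73 kN.
σ_{brass} = P/A₁ = 11730/235 = 49.9 MPa, compressive.

σ ≈ 49.9 MPa (compressive)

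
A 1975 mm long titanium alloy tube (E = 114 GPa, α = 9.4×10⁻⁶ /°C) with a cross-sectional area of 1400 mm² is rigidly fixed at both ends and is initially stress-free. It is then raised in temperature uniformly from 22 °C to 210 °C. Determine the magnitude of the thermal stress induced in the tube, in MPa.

Because both ends are immovable the net strain is zero, and the suppressed thermal strain is αΔT = 9.4×10⁻⁶ × 188 = 1767.2×10⁻⁶.
The stress required to suppress this strain is σ = Eε = 114×10³ × 1767.2×10⁻⁶ = 201.5 MPa, compressive since the tube is trying to expand.

σ ≈ 201 MPa (compressive)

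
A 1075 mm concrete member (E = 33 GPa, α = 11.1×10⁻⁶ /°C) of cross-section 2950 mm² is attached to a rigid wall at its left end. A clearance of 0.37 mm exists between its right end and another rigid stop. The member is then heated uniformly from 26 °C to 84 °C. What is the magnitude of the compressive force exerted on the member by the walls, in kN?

P ≈ 29.2 kN

Free thermal elongation = αΔT L = 11.1×10⁻⁶ × 58 × 1075 = 0.6921 mm.
After closing the 0.37 mm clearance, 0.6921 − 0.37 = 0.3221 mm of expansion remains to be suppressed by the wall.
Compatibility: PL/(AE) = 0.3221 mm, so σ = P/A = E × (0.3221/1075) = 9.887 MPa.
Force on the wall = σA = 9.887 × 2950 mm² = 29.17 kN.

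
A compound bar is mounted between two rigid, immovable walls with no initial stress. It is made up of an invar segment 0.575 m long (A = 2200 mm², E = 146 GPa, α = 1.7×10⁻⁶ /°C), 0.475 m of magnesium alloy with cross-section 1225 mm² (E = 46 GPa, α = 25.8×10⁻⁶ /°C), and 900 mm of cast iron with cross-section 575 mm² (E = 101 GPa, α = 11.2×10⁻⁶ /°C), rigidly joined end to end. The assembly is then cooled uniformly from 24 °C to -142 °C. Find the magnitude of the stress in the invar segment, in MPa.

σ ≈ 68.4 MPa (tensile)

Free thermal contraction of the whole bar: Σ αᵢΔT Lᵢ = 1.7×10⁻⁶×166×575 + 25.8×10⁻⁶×166×475 + 11.2×10⁻⁶×166×900 = 3.87 mm.
The walls prevent any net length change, so an axial force P (same in every segment) develops. Compatibility: P · Σ Lᵢ/(AᵢEᵢ) = δ_free.
The series flexibility is Σ Lᵢ/(AᵢEᵢ) = 575/(2200×146×10³) + 475/(1225×46×10³) + 900/(575×101×10³) = 2.572×10⁻⁵ mm/N.
P = 3.87 / 2.572×10⁻⁵ = 150500 N = 150.5 kN, tensile.
σ_{invar} = P / A = 150500 / 2200 = 68.4 MPa.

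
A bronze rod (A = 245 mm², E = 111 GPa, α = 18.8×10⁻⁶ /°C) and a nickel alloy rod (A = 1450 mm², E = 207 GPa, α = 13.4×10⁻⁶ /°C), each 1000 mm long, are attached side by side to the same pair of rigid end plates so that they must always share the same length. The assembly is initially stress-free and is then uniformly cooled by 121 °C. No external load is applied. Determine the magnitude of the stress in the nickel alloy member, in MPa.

σ ≈ 11.2 MPa (compressive)

The bronze has the larger α, so on cooling it would change length more than the nickel alloy if both were free. The rigid plates force a common final length, so the bronze is put into tension and the nickel alloy into compression, with equal and opposite forces P (no external load).
Compatibility of the two members (thermal + elastic change equal): (α₁ − α₂)ΔT = P·[1/(A₁E₁) + 1/(A₂E₂)].
|α₁ − α₂|·ΔT = 5.4×10⁻⁶ × 121 = 0.0006534.
1/(A₁E₁) + 1/(A₂E₂) = 1/(245×111×10³) + 1/(1450×207×10³) = 4.01×10⁻⁸ N⁻¹.
So P = 0.0006534 / 4.01×10⁻⁸ = 16.29 kN.
σ_{nickel alloy} = P/A₂ = 16290/1450 = 11.24 MPa, compressive.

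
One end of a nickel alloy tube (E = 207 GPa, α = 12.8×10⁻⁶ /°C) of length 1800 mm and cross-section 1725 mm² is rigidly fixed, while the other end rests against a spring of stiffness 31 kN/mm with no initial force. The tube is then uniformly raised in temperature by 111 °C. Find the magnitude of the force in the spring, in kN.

P ≈ 68.6 kN

The unrestrained thermal change is αΔT L = 12.8×10⁻⁶ × 111 × 1800 = 2.557 mm.
Let P be the compressive force at the spring. The tube shortens elastically by PL/(AE) and the spring compresses by P/k; together these equal δ_free.
P [ L/(AE) + 1/k ] = δ_free → P [ 1800/(1725×207×10³) + 1/(31×10³) ] = 2.557.
P = 2.557 / 3.73×10⁻⁵ = 68570 N.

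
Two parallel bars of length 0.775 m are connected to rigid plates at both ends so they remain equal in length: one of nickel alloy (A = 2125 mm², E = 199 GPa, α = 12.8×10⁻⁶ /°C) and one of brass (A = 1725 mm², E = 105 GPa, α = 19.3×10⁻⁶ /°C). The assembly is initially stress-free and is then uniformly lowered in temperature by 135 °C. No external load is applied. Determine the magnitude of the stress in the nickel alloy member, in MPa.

σ ≈ 52.4 MPa (compressive)

Equilibrium of a rigid end plate with no external load gives equal and opposite internal forces ±P in the two members. Since α_{brass} > α_{nickel alloy}, cooling drives the brass into tension and the nickel alloy into compression.
Compatibility of the two members (thermal + elastic change equal): (α₁ − α₂)ΔT = P·[1/(A₁E₁) + 1/(A₂E₂)].
|α₁ − α₂|·ΔT = 6.5×10⁻⁶ × 135 = 0.0008775.
1/(A₁E₁) + 1/(A₂E₂) = 1/(2125×199×10³) + 1/(1725×105×10³) = 7.886×10⁻⁹ N⁻¹.
So P = 0.0008775 / 7.886×10⁻⁹ = 111.3 kN.
σ_{nickel alloy} = P/A₁ = 111300/2125 = 52.37 MPa, compressive.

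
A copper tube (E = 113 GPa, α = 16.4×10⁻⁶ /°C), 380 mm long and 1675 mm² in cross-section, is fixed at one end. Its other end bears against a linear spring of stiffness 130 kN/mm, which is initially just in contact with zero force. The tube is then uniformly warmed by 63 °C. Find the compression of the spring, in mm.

δ ≈ 0.311 mm

Free thermal expansion: δ_free = αΔT L = 16.4×10⁻⁶ × 63 × 380 = 0.3926 mm.
Let P be the compressive force at the spring. The tube shortens elastically by PL/(AE) and the spring compresses by P/k; together these equal δ_free.
So P = δ_free / [L/(AE) + 1/k] = 0.3926 / [ 380/(1675×113×10³) + 1/(130×10³) ].
P = 0.3926 / 9.7×10⁻⁶ = 40480 N.
Spring compression = P/k = 40480/(130×10³) = 0.3114 mm.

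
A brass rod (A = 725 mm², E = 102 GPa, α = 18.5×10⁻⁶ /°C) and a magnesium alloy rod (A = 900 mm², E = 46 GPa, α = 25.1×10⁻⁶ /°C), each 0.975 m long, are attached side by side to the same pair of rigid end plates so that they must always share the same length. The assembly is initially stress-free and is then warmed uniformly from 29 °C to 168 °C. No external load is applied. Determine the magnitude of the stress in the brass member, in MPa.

Equilibrium of a rigid end plate with no external load gives equal and opposite internal forces ±P in the two members. Since α_{magnesium alloy} > α_{brass}, heating drives the magnesium alloy into compression and the brass into tension.
Equating the net (thermal + elastic) strains gives |α₁ − α₂|·ΔT = P·[1/(A₁E₁) + 1/(A₂E₂)].
|α₁ − α₂|·ΔT = 6.6×10⁻⁶ × 139 = 0.0009174.
1/(A₁E₁) + 1/(A₂E₂) = 1/(725×102×10³) + 1/(900×46×10³) = 3.768×10⁻⁸ N⁻¹.
So P = 0.0009174 / 3.768×10⁻⁸ = 24.35 kN.
σ_{brass} = P/A₁ = 24350/725 = 33.58 MPa, tensile.

σ ≈ 33.6 MPa (tensile)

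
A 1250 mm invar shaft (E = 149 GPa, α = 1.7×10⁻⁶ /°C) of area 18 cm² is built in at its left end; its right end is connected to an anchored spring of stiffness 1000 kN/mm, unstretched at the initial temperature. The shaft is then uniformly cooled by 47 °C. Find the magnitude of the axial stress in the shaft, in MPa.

σ ≈ 9.8 MPa (tensile)

Free thermal contraction: δ_free = αΔT L = 1.7×10⁻⁶ × 47 × 1250 = 0.09987 mm.
Let P be the tensile force in the spring. The shaft extends elastically by PL/(AE) and the spring stretches by P/k; together these equal δ_free.
So P = δ_free / [L/(AE) + 1/k] = 0.09987 / [ 1250/(1800×149×10³) + 1/(1000×10³) ].
P = 0.09987 / 5.661×10⁻⁶ = 17640 N.
σ = P/A = 17640/1800 = 9.802 MPa.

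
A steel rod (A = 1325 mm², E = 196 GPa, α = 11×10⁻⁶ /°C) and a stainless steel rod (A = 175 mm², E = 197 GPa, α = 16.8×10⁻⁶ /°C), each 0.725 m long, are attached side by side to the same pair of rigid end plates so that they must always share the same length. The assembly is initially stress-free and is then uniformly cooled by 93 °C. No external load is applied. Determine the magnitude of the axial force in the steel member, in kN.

Both members must finish at the same length. With the larger α, the stainless steel tends to over-contract; the plates restrain it, putting the stainless steel in tension and the steel in compression. With no external load the two internal forces are equal and opposite, magnitude P.
Compatibility of the two members (thermal + elastic change equal): (α₁ − α₂)ΔT = P·[1/(A₁E₁) + 1/(A₂E₂)].
|α₁ − α₂|·ΔT = 5.8×10⁻⁶ × 93 = 0.0005394.
1/(A₁E₁) + 1/(A₂E₂) = 1/(1325×196×10³) + 1/(175×197×10³) = 3.286×10⁻⁸ N⁻¹.
So P = 0.0005394 / 3.286×10⁻⁸ = 16.42 kN.

P ≈ 16.4 kN (compressive in the steel)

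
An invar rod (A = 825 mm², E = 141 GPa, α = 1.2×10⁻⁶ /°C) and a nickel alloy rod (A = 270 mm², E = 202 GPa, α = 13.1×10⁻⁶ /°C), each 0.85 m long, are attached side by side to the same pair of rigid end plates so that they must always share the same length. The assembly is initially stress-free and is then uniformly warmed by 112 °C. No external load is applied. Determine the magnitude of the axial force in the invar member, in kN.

P ≈ 49.5 kN (tensile in the invar)

The nickel alloy has the larger α, so on heating it would change length more than the invar if both were free. The rigid plates force a common final length, so the nickel alloy is put into compression and the invar into tension, with equal and opposite forces P (no external load).
Setting the final lengths equal and cancelling L: (α₁ − α₂)ΔT = P/(A₁E₁) + P/(A₂E₂).
|α₁ − α₂|·ΔT = 11.9×10⁻⁶ × 112 = 0.001333.
1/(A₁E₁) + 1/(A₂E₂) = 1/(825×141×10³) + 1/(270×202×10³) = 2.693×10⁻⁸ N⁻¹.
P = 0.001333 / 2.693×10⁻⁸ = 49490 N = 49.49 kN.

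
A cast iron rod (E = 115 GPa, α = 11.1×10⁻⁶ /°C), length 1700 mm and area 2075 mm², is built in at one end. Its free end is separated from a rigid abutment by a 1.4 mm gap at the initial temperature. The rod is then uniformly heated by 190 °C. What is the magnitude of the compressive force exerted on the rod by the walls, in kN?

P ≈ 307 kN

If the wall were absent the rod would grow by αΔT L = 11.1×10⁻⁶ × 190 × 1700 = 3.585 mm.
The gap closes (δ_free > 1.4 mm) and the wall then resists a further 3.585 − 1.4 = 2.185 mm of expansion.
That suppressed elongation corresponds to σ = E·Δ/L = 115×10³ × 2.185/1700 = 147.8 MPa.
Force on the wall = σA = 147.8 × 2075 mm² = 306.7 kN.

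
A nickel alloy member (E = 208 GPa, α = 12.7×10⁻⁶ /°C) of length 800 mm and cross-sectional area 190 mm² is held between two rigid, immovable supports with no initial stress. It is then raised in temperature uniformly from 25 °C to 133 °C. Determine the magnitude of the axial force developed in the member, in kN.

With zero net strain, σ = E·αΔT = 208 GPa × 12.7×10⁻⁶ × 108 = 285.3 MPa.
Axial force P = σA = 285.3 × 190 = 54210 N = 54.21 kN, compressive.

P ≈ 54.2 kN (compressive)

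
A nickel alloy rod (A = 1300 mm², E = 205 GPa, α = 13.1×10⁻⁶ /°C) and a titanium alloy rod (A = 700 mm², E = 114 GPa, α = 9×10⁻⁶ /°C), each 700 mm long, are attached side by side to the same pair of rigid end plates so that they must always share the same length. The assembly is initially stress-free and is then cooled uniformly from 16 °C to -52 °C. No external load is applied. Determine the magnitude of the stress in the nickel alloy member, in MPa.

σ ≈ 13.2 MPa (tensile)

The nickel alloy has the larger α, so on cooling it would change length more than the titanium alloy if both were free. The rigid plates force a common final length, so the nickel alloy is put into tension and the titanium alloy into compression, with equal and opposite forces P (no external load).
Compatibility of the two members (thermal + elastic change equal): (α₁ − α₂)ΔT = P·[1/(A₁E₁) + 1/(A₂E₂)].
|α₁ − α₂|·ΔT = 4.1×10⁻⁶ × 68 = 0.0002788.
1/(A₁E₁) + 1/(A₂E₂) = 1/(1300×205×10³) + 1/(700×114×10³) = 1.628×10⁻⁸ N⁻¹.
P = 0.0002788 / 1.628×10⁻⁸ = 17120 N = 17.12 kN.
σ_{nickel alloy} = P/A₁ = 17120/1300 = 13.17 MPa, tensile.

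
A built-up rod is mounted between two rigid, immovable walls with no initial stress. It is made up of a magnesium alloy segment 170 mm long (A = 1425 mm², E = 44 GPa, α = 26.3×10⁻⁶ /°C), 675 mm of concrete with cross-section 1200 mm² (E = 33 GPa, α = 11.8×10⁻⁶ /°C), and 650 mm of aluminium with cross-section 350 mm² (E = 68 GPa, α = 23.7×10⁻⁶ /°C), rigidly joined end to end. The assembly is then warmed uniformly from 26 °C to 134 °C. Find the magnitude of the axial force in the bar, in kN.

Free thermal expansion of the whole bar: Σ αᵢΔT Lᵢ = 26.3×10⁻⁶×108×170 + 11.8×10⁻⁶×108×675 + 23.7×10⁻⁶×108×650 = 3.007 mm.
The rigid supports impose zero overall length change; the single axial force P common to all segments must satisfy P Σ Lᵢ/(AᵢEᵢ) = δ_free.
The series flexibility is Σ Lᵢ/(AᵢEᵢ) = 170/(1425×44×10³) + 675/(1200×33×10³) + 650/(350×68×10³) = 4.707×10⁻⁵ mm/N.
P = 3.007 / 4.707×10⁻⁵ = 63880 N = 63.88 kN, compressive.

P ≈ 63.9 kN (compressive)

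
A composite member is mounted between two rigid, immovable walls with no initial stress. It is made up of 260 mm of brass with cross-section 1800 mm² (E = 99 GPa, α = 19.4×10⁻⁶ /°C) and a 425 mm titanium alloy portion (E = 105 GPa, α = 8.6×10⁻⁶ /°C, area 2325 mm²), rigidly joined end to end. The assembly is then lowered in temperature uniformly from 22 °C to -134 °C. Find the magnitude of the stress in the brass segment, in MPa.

σ ≈ 236 MPa (tensile)

With the walls removed the bar would change length by δ_free = Σ αᵢΔT Lᵢ = 19.4×10⁻⁶×156×260 + 8.6×10⁻⁶×156×425 = 1.357 mm.
The rigid supports impose zero overall length change; the single axial force P common to all segments must satisfy P Σ Lᵢ/(AᵢEᵢ) = δ_free.
Σ Lᵢ/(AᵢEᵢ) = 260/(1800×99×10³) + 425/(2325×105×10³) = 3.2×10⁻⁶ mm/N.
So P = 1.357 / 3.2×10⁻⁶ = 424.1 kN, tensile.
σ_{brass} = P / A = 424100 / 1800 = 235.6 MPa.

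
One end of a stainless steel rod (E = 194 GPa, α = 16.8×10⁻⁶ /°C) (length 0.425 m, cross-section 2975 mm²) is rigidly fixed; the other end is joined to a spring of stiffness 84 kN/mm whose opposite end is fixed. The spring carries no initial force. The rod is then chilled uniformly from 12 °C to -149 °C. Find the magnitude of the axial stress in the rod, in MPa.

σ ≈ 30.6 MPa (tensile)

If the spring were absent the rod would shorten by αΔT L = 16.8×10⁻⁶ × 161 × 425 = 1.15 mm.
Let P be the tensile force in the spring. The rod extends elastically by PL/(AE) and the spring stretches by P/k; together these equal δ_free.
P [ L/(AE) + 1/k ] = δ_free → P [ 425/(2975×194×10³) + 1/(84×10³) ] = 1.15.
P = 1.15 / 1.264×10⁻⁵ = 90940 N.
σ = P/A = 90940/2975 = 30.57 MPa.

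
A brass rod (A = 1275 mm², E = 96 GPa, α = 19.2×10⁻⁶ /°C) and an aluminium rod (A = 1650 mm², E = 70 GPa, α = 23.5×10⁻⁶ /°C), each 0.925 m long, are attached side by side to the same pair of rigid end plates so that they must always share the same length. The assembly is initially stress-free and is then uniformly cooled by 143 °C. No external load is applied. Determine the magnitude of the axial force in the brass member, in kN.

Equilibrium of a rigid end plate with no external load gives equal and opposite internal forces ±P in the two members. Since α_{aluminium} > α_{brass}, cooling drives the aluminium into tension and the brass into compression.
Setting the final lengths equal and cancelling L: (α₁ − α₂)ΔT = P/(A₁E₁) + P/(A₂E₂).
|α₁ − α₂|·ΔT = 4.3×10⁻⁶ × 143 = 0.0006149.
1/(A₁E₁) + 1/(A₂E₂) = 1/(1275×96×10³) + 1/(1650×70×10³) = 1.683×10⁻⁸ N⁻¹.
So P = 0.0006149 / 1.683×10⁻⁸ = 36.54 kN.

P ≈ 36.5 kN (compressive in the brass)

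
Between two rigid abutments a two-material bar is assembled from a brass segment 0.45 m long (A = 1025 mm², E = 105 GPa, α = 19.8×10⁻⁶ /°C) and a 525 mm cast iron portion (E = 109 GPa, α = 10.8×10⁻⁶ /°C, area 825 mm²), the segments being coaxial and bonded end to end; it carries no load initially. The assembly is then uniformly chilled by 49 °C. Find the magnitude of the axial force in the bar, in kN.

If the supports were absent, the total length change would be Σ αᵢΔT Lᵢ = 19.8×10⁻⁶×49×450 + 10.8×10⁻⁶×49×525 = 0.7144 mm.
Since the ends are fixed, an axial force P builds up, equal in every segment, with P · Σ Lᵢ/(AᵢEᵢ) = δ_free.
The series flexibility is Σ Lᵢ/(AᵢEᵢ) = 450/(1025×105×10³) + 525/(825×109×10³) = 1.002×10⁻⁵ mm/N.
So P = 0.7144 / 1.002×10⁻⁵ = 71.3 kN, tensile.

P ≈ 71.3 kN (tensile)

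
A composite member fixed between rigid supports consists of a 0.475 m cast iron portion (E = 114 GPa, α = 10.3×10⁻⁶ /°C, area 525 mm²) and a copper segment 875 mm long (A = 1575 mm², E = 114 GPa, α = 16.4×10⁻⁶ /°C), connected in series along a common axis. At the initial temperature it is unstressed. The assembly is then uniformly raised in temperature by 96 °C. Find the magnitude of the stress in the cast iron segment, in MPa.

σ ≈ 275 MPa (compressive)

With the walls removed the bar would change length by δ_free = Σ αᵢΔT Lᵢ = 10.3×10⁻⁶×96×475 + 16.4×10⁻⁶×96×875 = 1.847 mm.
Since the ends are fixed, an axial force P builds up, equal in every segment, with P · Σ Lᵢ/(AᵢEᵢ) = δ_free.
Σ Lᵢ/(AᵢEᵢ) = 475/(525×114×10³) + 875/(1575×114×10³) = 1.281×10⁻⁵ mm/N.
Hence P = δ_free / Σ(L/AE) = 1.847/1.281×10⁻⁵ = 144.2 kN (compressive).
σ_{cast iron} = P / A = 144200 / 525 = 274.7 MPa.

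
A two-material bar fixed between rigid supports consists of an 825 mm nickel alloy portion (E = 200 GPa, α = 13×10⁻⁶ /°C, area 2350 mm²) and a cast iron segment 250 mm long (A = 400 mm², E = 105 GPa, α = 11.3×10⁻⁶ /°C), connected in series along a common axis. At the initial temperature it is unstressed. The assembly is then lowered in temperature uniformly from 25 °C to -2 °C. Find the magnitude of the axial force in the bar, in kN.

P ≈ 47.5 kN (tensile)

If the supports were absent, the total length change would be Σ αᵢΔT Lᵢ = 13×10⁻⁶×27×825 + 11.3×10⁻⁶×27×250 = 0.3658 mm.
The walls prevent any net length change, so an axial force P (same in every segment) develops. Compatibility: P · Σ Lᵢ/(AᵢEᵢ) = δ_free.
Σ Lᵢ/(AᵢEᵢ) = 825/(2350×200×10³) + 250/(400×105×10³) = 7.708×10⁻⁶ mm/N.
P = 0.3658 / 7.708×10⁻⁶ = 47470 N = 47.47 kN, tensile.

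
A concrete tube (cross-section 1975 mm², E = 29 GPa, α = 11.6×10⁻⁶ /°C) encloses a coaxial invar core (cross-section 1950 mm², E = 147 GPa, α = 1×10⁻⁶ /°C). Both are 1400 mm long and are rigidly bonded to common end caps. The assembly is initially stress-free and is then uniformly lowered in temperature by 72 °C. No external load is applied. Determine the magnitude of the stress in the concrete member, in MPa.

Equilibrium of a rigid end plate with no external load gives equal and opposite internal forces ±P in the two members. Since α_{concrete} > α_{invar}, cooling drives the concrete into tension and the invar into compression.
Equating the net (thermal + elastic) strains gives |α₁ − α₂|·ΔT = P·[1/(A₁E₁) + 1/(A₂E₂)].
|α₁ − α₂|·ΔT = 10.6×10⁻⁶ × 72 = 0.0007632.
1/(A₁E₁) + 1/(A₂E₂) = 1/(1975×29×10³) + 1/(1950×147×10³) = 2.095×10⁻⁸ N⁻¹.
So P = 0.0007632 / 2.095×10⁻⁸ = 36.43 kN.
σ_{concrete} = P/A₁ = 36430/1975 = 18.45 MPa, tensile.

σ ≈ 18.4 MPa (tensile)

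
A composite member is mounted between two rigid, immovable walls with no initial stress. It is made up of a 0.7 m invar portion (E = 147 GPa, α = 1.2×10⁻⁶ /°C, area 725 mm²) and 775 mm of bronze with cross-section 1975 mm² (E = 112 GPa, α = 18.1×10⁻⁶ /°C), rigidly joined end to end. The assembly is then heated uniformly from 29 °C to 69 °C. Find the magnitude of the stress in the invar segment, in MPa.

Free thermal expansion of the whole bar: Σ αᵢΔT Lᵢ = 1.2×10⁻⁶×40×700 + 18.1×10⁻⁶×40×775 = 0.5947 mm.
The rigid supports impose zero overall length change; the single axial force P common to all segments must satisfy P Σ Lᵢ/(AᵢEᵢ) = δ_free.
The series flexibility is Σ Lᵢ/(AᵢEᵢ) = 700/(725×147×10³) + 775/(1975×112×10³) = 1.007×10⁻⁵ mm/N.
So P = 0.5947 / 1.007×10⁻⁵ = 59.05 kN, compressive.
σ_{invar} = P / A = 59050 / 725 = 81.44 MPa.

σ ≈ 81.4 MPa (compressive)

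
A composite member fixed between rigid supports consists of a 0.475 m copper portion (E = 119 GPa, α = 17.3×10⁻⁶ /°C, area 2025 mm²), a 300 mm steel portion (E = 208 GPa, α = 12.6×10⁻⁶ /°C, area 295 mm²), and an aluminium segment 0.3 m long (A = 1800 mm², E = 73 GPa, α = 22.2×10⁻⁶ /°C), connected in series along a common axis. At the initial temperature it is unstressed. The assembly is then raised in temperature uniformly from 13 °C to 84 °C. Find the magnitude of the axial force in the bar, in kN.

If the supports were absent, the total length change would be Σ αᵢΔT Lᵢ = 17.3×10⁻⁶×71×475 + 12.6×10⁻⁶×71×300 + 22.2×10⁻⁶×71×300 = 1.325 mm.
Since the ends are fixed, an axial force P builds up, equal in every segment, with P · Σ Lᵢ/(AᵢEᵢ) = δ_free.
The series flexibility is Σ Lᵢ/(AᵢEᵢ) = 475/(2025×119×10³) + 300/(295×208×10³) + 300/(1800×73×10³) = 9.143×10⁻⁶ mm/N.
So P = 1.325 / 9.143×10⁻⁶ = 144.9 kN, compressive.

P ≈ 145 kN (compressive)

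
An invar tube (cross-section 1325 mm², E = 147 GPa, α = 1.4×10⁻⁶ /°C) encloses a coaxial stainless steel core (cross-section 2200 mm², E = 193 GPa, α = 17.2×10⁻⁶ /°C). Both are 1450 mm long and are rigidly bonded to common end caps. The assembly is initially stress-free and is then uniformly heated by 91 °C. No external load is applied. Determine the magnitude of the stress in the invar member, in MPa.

Both members must finish at the same length. With the larger α, the stainless steel tends to over-expand; the plates restrain it, putting the stainless steel in compression and the invar in tension. With no external load the two internal forces are equal and opposite, magnitude P.
Setting the final lengths equal and cancelling L: (α₁ − α₂)ΔT = P/(A₁E₁) + P/(A₂E₂).
|α₁ − α₂|·ΔT = 15.8×10⁻⁶ × 91 = 0.001438.
1/(A₁E₁) + 1/(A₂E₂) = 1/(1325×147×10³) + 1/(2200×193×10³) = 7.489×10⁻⁹ N⁻¹.
P = 0.001438 / 7.489×10⁻⁹ = 192000 N = 192 kN.
σ_{invar} = P/A₁ = 192000/1325 = 144.9 MPa, tensile.

σ ≈ 145 MPa (tensile)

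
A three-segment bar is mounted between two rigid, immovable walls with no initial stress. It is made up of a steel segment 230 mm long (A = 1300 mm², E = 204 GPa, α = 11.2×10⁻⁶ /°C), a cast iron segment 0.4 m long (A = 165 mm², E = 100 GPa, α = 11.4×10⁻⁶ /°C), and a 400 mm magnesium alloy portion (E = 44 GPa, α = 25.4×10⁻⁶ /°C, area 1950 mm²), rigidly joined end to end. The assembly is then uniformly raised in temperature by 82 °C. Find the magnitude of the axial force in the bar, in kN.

P ≈ 47.6 kN (compressive)

With the walls removed the bar would change length by δ_free = Σ αᵢΔT Lᵢ = 11.2×10⁻⁶×82×230 + 11.4×10⁻⁶×82×400 + 25.4×10⁻⁶×82×400 = 1.418 mm.
The walls prevent any net length change, so an axial force P (same in every segment) develops. Compatibility: P · Σ Lᵢ/(AᵢEᵢ) = δ_free.
The series flexibility is Σ Lᵢ/(AᵢEᵢ) = 230/(1300×204×10³) + 400/(165×100×10³) + 400/(1950×44×10³) = 2.977×10⁻⁵ mm/N.
P = 1.418 / 2.977×10⁻⁵ = 47640 N = 47.64 kN, compressive.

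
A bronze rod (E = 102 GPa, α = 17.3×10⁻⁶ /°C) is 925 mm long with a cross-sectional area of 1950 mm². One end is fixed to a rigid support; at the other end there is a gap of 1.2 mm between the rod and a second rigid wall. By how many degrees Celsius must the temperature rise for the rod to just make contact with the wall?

Contact occurs when the free expansion equals the gap: αΔT L = 1.2 mm.
So ΔT = g/(αL) = 1.2/(17.3×10⁻⁶ × 925) = 74.99 °C.

ΔT ≈ 75 °C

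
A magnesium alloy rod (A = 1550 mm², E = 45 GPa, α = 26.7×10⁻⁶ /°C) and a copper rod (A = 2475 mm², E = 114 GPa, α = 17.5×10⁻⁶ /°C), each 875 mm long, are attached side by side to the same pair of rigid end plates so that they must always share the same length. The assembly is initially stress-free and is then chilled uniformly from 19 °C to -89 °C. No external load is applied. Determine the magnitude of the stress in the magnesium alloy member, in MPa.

Equilibrium of a rigid end plate with no external load gives equal and opposite internal forces ±P in the two members. Since α_{magnesium alloy} > α_{copper}, cooling drives the magnesium alloy into tension and the copper into compression.
Equating the net (thermal + elastic) strains gives |α₁ − α₂|·ΔT = P·[1/(A₁E₁) + 1/(A₂E₂)].
|α₁ − α₂|·ΔT = 9.2×10⁻⁶ × 108 = 0.0009936.
1/(A₁E₁) + 1/(A₂E₂) = 1/(1550×45×10³) + 1/(2475×114×10³) = 1.788×10⁻⁸ N⁻¹.
So P = 0.0009936 / 1.788×10⁻⁸ = 55.57 kN.
σ_{magnesium alloy} = P/A₁ = 55570/1550 = 35.85 MPa, tensile.

σ ≈ 35.8 MPa (tensile)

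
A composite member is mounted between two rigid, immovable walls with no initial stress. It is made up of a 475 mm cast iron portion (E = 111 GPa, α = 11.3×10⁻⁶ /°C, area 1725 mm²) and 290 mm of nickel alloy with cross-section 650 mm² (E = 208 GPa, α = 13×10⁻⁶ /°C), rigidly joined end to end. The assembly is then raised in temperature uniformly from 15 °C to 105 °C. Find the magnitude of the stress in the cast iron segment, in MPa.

With the walls removed the bar would change length by δ_free = Σ αᵢΔT Lᵢ = 11.3×10⁻⁶×90×475 + 13×10⁻⁶×90×290 = 0.8224 mm.
The rigid supports impose zero overall length change; the single axial force P common to all segments must satisfy P Σ Lᵢ/(AᵢEᵢ) = δ_free.
Σ Lᵢ/(AᵢEᵢ) = 475/(1725×111×10³) + 290/(650×208×10³) = 4.626×10⁻⁶ mm/N.
So P = 0.8224 / 4.626×10⁻⁶ = 177.8 kN, compressive.
σ_{cast iron} = P / A = 177800 / 1725 = 103.1 MPa.

σ ≈ 103 MPa (compressive)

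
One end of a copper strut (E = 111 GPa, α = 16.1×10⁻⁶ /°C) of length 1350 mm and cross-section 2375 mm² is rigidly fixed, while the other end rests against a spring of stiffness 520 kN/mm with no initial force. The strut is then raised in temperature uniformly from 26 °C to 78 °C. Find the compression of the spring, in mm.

Free thermal expansion: δ_free = αΔT L = 16.1×10⁻⁶ × 52 × 1350 = 1.13 mm.
With a force P in the spring, the elastic change of the strut is PL/(AE) and that of the spring is P/k; compatibility requires their sum to equal δ_free.
P [ L/(AE) + 1/k ] = δ_free → P [ 1350/(2375×111×10³) + 1/(520×10³) ] = 1.13.
P = 1.13 / 7.044×10⁻⁶ = 160500 N.
Spring compression = P/k = 160500/(520×10³) = 0.3086 mm.

δ ≈ 0.309 mm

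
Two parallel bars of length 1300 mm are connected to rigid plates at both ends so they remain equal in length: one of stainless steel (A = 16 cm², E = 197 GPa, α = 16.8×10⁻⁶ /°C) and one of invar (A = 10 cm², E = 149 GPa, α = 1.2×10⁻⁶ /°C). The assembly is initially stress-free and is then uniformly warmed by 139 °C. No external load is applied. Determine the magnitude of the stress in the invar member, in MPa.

The stainless steel has the larger α, so on heating it would change length more than the invar if both were free. The rigid plates force a common final length, so the stainless steel is put into compression and the invar into tension, with equal and opposite forces P (no external load).
Setting the final lengths equal and cancelling L: (α₁ − α₂)ΔT = P/(A₁E₁) + P/(A₂E₂).
|α₁ − α₂|·ΔT = 15.6×10⁻⁶ × 139 = 0.002168.
1/(A₁E₁) + 1/(A₂E₂) = 1/(1600×197×10³) + 1/(1000×149×10³) = 9.884×10⁻⁹ N⁻¹.
So P = 0.002168 / 9.884×10⁻⁹ = 219.4 kN.
σ_{invar} = P/A₂ = 219400/1000 = 219.4 MPa, tensile.

σ ≈ 219 MPa (tensile)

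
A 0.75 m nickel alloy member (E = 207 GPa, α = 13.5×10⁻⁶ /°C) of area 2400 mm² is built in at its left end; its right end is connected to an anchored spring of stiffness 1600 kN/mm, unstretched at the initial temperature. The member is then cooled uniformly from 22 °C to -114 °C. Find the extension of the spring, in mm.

δ ≈ 0.403 mm

Free thermal contraction: δ_free = αΔT L = 13.5×10⁻⁶ × 136 × 750 = 1.377 mm.
With a force P in the spring, the elastic change of the member is PL/(AE) and that of the spring is P/k; compatibility requires their sum to equal δ_free.
So P = δ_free / [L/(AE) + 1/k] = 1.377 / [ 750/(2400×207×10³) + 1/(1600×10³) ].
P = 1.377 / 2.135×10⁻⁶ = 645100 N.
Spring extension = P/k = 645100/(1600×10³) = 0.4032 mm.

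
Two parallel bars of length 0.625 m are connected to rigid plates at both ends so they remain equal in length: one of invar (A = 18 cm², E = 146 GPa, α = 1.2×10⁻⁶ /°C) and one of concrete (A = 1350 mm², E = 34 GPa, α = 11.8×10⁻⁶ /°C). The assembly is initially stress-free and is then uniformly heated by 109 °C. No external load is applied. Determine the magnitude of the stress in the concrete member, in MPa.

σ ≈ 33.4 MPa (compressive)

Both members must finish at the same length. With the larger α, the concrete tends to over-expand; the plates restrain it, putting the concrete in compression and the invar in tension. With no external load the two internal forces are equal and opposite, magnitude P.
Equating the net (thermal + elastic) strains gives |α₁ − α₂|·ΔT = P·[1/(A₁E₁) + 1/(A₂E₂)].
|α₁ − α₂|·ΔT = 10.6×10⁻⁶ × 109 = 0.001155.
1/(A₁E₁) + 1/(A₂E₂) = 1/(1800×146×10³) + 1/(1350×34×10³) = 2.559×10⁻⁸ N⁻¹.
P = 0.001155 / 2.559×10⁻⁸ = 45150 N = 45.15 kN.
σ_{concrete} = P/A₂ = 45150/1350 = 33.44 MPa, compressive.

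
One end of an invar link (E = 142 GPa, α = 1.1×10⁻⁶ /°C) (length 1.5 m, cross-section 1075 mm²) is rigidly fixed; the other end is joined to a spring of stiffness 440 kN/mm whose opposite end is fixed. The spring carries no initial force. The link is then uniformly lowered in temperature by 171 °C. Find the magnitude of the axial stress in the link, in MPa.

Free thermal contraction: δ_free = αΔT L = 1.1×10⁻⁶ × 171 × 1500 = 0.2822 mm.
With a force P in the spring, the elastic change of the link is PL/(AE) and that of the spring is P/k; compatibility requires their sum to equal δ_free.
So P = δ_free / [L/(AE) + 1/k] = 0.2822 / [ 1500/(1075×142×10³) + 1/(440×10³) ].
P = 0.2822 / 1.21×10⁻⁵ = 23320 N.
σ = P/A = 23320/1075 = 21.69 MPa.

σ ≈ 21.7 MPa (tensile)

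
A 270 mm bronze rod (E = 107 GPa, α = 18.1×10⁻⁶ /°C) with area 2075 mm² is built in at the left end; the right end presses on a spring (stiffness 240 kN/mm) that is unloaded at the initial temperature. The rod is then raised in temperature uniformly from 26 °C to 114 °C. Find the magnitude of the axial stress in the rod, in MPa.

σ ≈ 38.5 MPa (compressive)

Free thermal expansion: δ_free = αΔT L = 18.1×10⁻⁶ × 88 × 270 = 0.4301 mm.
With a force P in the spring, the elastic change of the rod is PL/(AE) and that of the spring is P/k; compatibility requires their sum to equal δ_free.
P [ L/(AE) + 1/k ] = δ_free → P [ 270/(2075×107×10³) + 1/(240×10³) ] = 0.4301.
P = 0.4301 / 5.383×10⁻⁶ = 79900 N.
σ = P/A = 79900/2075 = 38.5 MPa.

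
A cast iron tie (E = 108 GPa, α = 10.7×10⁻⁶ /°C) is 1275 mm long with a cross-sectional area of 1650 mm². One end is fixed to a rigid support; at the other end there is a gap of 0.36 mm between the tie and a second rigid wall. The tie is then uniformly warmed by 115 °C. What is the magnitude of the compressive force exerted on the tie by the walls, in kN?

P ≈ 169 kN

If the wall were absent the tie would grow by αΔT L = 10.7×10⁻⁶ × 115 × 1275 = 1.569 mm.
This exceeds the 0.36 mm gap, so the wall pushes back. The portion of expansion that must be recovered elastically is δ_free − gap = 1.569 − 0.36 = 1.209 mm.
So σ = E(δ_free − g)/L = 108×10³ × 1.209/1275 = 102.4 MPa.
Force on the wall = σA = 102.4 × 1650 mm² = 169 kN.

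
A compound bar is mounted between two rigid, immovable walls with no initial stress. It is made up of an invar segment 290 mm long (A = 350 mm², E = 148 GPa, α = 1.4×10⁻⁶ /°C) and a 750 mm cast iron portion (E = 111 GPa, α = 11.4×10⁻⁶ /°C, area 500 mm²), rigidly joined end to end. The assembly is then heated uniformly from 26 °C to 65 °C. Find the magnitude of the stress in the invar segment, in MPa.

σ ≈ 52.2 MPa (compressive)

If the supports were absent, the total length change would be Σ αᵢΔT Lᵢ = 1.4×10⁻⁶×39×290 + 11.4×10⁻⁶×39×750 = 0.3493 mm.
The walls prevent any net length change, so an axial force P (same in every segment) develops. Compatibility: P · Σ Lᵢ/(AᵢEᵢ) = δ_free.
Σ Lᵢ/(AᵢEᵢ) = 290/(350×148×10³) + 750/(500×111×10³) = 1.911×10⁻⁵ mm/N.
Hence P = δ_free / Σ(L/AE) = 0.3493/1.911×10⁻⁵ = 18.28 kN (compressive).
σ_{invar} = P / A = 18280 / 350 = 52.22 MPa.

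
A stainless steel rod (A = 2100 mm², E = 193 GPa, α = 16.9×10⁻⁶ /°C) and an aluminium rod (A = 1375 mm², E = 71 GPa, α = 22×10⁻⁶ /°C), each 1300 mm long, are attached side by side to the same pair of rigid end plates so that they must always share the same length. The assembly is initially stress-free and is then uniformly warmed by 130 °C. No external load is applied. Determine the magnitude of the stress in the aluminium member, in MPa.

Equilibrium of a rigid end plate with no external load gives equal and opposite internal forces ±P in the two members. Since α_{aluminium} > α_{stainless steel}, heating drives the aluminium into compression and the stainless steel into tension.
Equating the net (thermal + elastic) strains gives |α₁ − α₂|·ΔT = P·[1/(A₁E₁) + 1/(A₂E₂)].
|α₁ − α₂|·ΔT = 5.1×10⁻⁶ × 130 = 0.000663.
1/(A₁E₁) + 1/(A₂E₂) = 1/(2100×193×10³) + 1/(1375×71×10³) = 1.271×10⁻⁸ N⁻¹.
P = 0.000663 / 1.271×10⁻⁸ = 52160 N = 52.16 kN.
σ_{aluminium} = P/A₂ = 52160/1375 = 37.94 MPa, compressive.

σ ≈ 37.9 MPa (compressive)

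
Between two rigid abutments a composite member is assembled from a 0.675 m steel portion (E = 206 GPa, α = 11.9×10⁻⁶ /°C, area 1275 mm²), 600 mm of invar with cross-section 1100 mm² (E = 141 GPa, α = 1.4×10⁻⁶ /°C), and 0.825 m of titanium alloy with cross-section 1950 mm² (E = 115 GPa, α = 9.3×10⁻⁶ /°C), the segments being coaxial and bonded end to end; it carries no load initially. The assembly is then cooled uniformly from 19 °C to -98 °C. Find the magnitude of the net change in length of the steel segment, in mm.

With the walls removed the bar would change length by δ_free = Σ αᵢΔT Lᵢ = 11.9×10⁻⁶×117×675 + 1.4×10⁻⁶×117×600 + 9.3×10⁻⁶×117×825 = 1.936 mm.
The rigid supports impose zero overall length change; the single axial force P common to all segments must satisfy P Σ Lᵢ/(AᵢEᵢ) = δ_free.
Σ Lᵢ/(AᵢEᵢ) = 675/(1275×206×10³) + 600/(1100×141×10³) + 825/(1950×115×10³) = 1.012×10⁻⁵ mm/N.
Hence P = δ_free / Σ(L/AE) = 1.936/1.012×10⁻⁵ = 191.3 kN (tensile).
For the steel segment, free thermal change = 11.9×10⁻⁶×117×675 = 0.9398 mm and elastic change from P = 191300×675/(1275×206×10³) = 0.4917 mm; these oppose, so the net change is 0.448 mm (segment shortens).

|ΔL| ≈ 0.448 mm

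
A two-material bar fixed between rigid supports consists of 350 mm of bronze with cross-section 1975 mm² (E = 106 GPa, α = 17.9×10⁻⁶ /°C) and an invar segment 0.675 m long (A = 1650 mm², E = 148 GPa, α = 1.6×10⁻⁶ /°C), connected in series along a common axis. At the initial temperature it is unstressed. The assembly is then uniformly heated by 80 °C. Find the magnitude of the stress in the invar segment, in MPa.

σ ≈ 80.3 MPa (compressive)

With the walls removed the bar would change length by δ_free = Σ αᵢΔT Lᵢ = 17.9×10⁻⁶×80×350 + 1.6×10⁻⁶×80×675 = 0.5876 mm.
The rigid supports impose zero overall length change; the single axial force P common to all segments must satisfy P Σ Lᵢ/(AᵢEᵢ) = δ_free.
The series flexibility is Σ Lᵢ/(AᵢEᵢ) = 350/(1975×106×10³) + 675/(1650×148×10³) = 4.436×10⁻⁶ mm/N.
Hence P = δ_free / Σ(L/AE) = 0.5876/4.436×10⁻⁶ = 132.5 kN (compressive).
σ_{invar} = P / A = 132500 / 1650 = 80.28 MPa.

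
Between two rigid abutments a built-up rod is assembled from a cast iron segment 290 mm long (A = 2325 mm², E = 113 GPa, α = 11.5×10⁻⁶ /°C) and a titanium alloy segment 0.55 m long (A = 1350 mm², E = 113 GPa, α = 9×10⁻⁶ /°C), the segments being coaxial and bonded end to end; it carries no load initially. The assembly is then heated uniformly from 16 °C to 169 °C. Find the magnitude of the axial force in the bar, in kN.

P ≈ 269 kN (compressive)

With the walls removed the bar would change length by δ_free = Σ αᵢΔT Lᵢ = 11.5×10⁻⁶×153×290 + 9×10⁻⁶×153×550 = 1.268 mm.
Since the ends are fixed, an axial force P builds up, equal in every segment, with P · Σ Lᵢ/(AᵢEᵢ) = δ_free.
Σ Lᵢ/(AᵢEᵢ) = 290/(2325×113×10³) + 550/(1350×113×10³) = 4.709×10⁻⁶ mm/N.
Hence P = δ_free / Σ(L/AE) = 1.268/4.709×10⁻⁶ = 269.2 kN (compressive).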